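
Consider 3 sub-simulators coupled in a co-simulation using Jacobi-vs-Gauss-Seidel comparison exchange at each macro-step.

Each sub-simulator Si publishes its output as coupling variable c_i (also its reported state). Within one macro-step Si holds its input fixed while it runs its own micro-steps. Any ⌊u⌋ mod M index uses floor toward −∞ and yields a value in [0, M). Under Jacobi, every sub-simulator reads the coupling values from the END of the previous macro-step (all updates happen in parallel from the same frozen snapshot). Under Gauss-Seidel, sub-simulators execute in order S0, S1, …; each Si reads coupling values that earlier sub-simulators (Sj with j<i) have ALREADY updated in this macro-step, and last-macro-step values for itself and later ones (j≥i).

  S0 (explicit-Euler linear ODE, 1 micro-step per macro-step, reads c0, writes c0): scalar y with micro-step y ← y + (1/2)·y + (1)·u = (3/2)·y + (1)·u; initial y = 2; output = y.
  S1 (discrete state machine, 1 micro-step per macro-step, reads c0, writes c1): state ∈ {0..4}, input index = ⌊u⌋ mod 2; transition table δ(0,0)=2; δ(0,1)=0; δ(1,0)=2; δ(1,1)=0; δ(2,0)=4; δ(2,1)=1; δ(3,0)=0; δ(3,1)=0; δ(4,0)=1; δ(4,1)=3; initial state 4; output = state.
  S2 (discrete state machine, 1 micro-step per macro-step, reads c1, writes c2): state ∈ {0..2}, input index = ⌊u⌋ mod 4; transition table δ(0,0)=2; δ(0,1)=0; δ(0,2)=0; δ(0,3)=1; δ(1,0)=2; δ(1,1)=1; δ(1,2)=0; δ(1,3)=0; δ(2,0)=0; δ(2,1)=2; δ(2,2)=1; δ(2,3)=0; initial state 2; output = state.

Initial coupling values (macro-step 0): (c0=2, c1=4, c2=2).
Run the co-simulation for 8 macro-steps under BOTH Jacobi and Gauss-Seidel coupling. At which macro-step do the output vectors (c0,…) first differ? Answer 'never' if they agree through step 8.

[Jacobi] macro 1: S0 reads c0=2 → after 1×micro: 5; S1 reads c0=2 → after 1×micro: 1; S2 reads c1=4 → after 1×micro: 0 ⇒ (c0=5, c1=1, c2=0)
[Jacobi] macro 2: S0 reads c0=5 → after 1×micro: 25/2; S1 reads c0=5 → after 1×micro: 0; S2 reads c1=1 → after 1×micro: 0 ⇒ (c0=25/2, c1=0, c2=0)
[Jacobi] macro 3: S0 reads c0=25/2 → after 1×micro: 125/4; S1 reads c0=25/2 → after 1×micro: 2; S2 reads c1=0 → after 1×micro: 2 ⇒ (c0=125/4, c1=2, c2=2)
[Jacobi] macro 4: S0 reads c0=125/4 → after 1×micro: 625/8; S1 reads c0=125/4 → after 1×micro: 1; S2 reads c1=2 → after 1×micro: 1 ⇒ (c0=625/8, c1=1, c2=1)
[Jacobi] macro 5: S0 reads c0=625/8 → after 1×micro: 3125/16; S1 reads c0=625/8 → after 1×micro: 2; S2 reads c1=1 → after 1×micro: 1 ⇒ (c0=3125/16, c1=2, c2=1)
[Jacobi] macro 6: S0 reads c0=3125/16 → after 1×micro: 15625/32; S1 reads c0=3125/16 → after 1×micro: 1; S2 reads c1=2 → after 1×micro: 0 ⇒ (c0=15625/32, c1=1, c2=0)
[Jacobi] macro 7: S0 reads c0=15625/32 → after 1×micro: 78125/64; S1 reads c0=15625/32 → after 1×micro: 2; S2 reads c1=1 → after 1×micro: 0 ⇒ (c0=78125/64, c1=2, c2=0)
[Jacobi] macro 8: S0 reads c0=78125/64 → after 1×micro: 390625/128; S1 reads c0=78125/64 → after 1×micro: 4; S2 reads c1=2 → after 1×micro: 0 ⇒ (c0=390625/128, c1=4, c2=0)
[Gauss-Seidel] macro 1: S0 reads c0=2 → after 1×micro: 5; S1 reads c0=5 → after 1×micro: 3; S2 reads c1=3 → after 1×micro: 0 ⇒ (c0=5, c1=3, c2=0)
[Gauss-Seidel] macro 2: S0 reads c0=5 → after 1×micro: 25/2; S1 reads c0=25/2 → after 1×micro: 0; S2 reads c1=0 → after 1×micro: 2 ⇒ (c0=25/2, c1=0, c2=2)
[Gauss-Seidel] macro 3: S0 reads c0=25/2 → after 1×micro: 125/4; S1 reads c0=125/4 → after 1×micro: 0; S2 reads c1=0 → after 1×micro: 0 ⇒ (c0=125/4, c1=0, c2=0)
[Gauss-Seidel] macro 4: S0 reads c0=125/4 → after 1×micro: 625/8; S1 reads c0=625/8 → after 1×micro: 2; S2 reads c1=2 → after 1×micro: 0 ⇒ (c0=625/8, c1=2, c2=0)
[Gauss-Seidel] macro 5: S0 reads c0=625/8 → after 1×micro: 3125/16; S1 reads c0=3125/16 → after 1×micro: 1; S2 reads c1=1 → after 1×micro: 0 ⇒ (c0=3125/16, c1=1, c2=0)
[Gauss-Seidel] macro 6: S0 reads c0=3125/16 → after 1×micro: 15625/32; S1 reads c0=15625/32 → after 1×micro: 2; S2 reads c1=2 → after 1×micro: 0 ⇒ (c0=15625/32, c1=2, c2=0)
[Gauss-Seidel] macro 7: S0 reads c0=15625/32 → after 1×micro: 78125/64; S1 reads c0=78125/64 → after 1×micro: 4; S2 reads c1=4 → after 1×micro: 2 ⇒ (c0=78125/64, c1=4, c2=2)
[Gauss-Seidel] macro 8: S0 reads c0=78125/64 → after 1×micro: 390625/128; S1 reads c0=390625/128 → after 1×micro: 3; S2 reads c1=3 → after 1×micro: 0 ⇒ (c0=390625/128, c1=3, c2=0)

first divergence at macro-step: 1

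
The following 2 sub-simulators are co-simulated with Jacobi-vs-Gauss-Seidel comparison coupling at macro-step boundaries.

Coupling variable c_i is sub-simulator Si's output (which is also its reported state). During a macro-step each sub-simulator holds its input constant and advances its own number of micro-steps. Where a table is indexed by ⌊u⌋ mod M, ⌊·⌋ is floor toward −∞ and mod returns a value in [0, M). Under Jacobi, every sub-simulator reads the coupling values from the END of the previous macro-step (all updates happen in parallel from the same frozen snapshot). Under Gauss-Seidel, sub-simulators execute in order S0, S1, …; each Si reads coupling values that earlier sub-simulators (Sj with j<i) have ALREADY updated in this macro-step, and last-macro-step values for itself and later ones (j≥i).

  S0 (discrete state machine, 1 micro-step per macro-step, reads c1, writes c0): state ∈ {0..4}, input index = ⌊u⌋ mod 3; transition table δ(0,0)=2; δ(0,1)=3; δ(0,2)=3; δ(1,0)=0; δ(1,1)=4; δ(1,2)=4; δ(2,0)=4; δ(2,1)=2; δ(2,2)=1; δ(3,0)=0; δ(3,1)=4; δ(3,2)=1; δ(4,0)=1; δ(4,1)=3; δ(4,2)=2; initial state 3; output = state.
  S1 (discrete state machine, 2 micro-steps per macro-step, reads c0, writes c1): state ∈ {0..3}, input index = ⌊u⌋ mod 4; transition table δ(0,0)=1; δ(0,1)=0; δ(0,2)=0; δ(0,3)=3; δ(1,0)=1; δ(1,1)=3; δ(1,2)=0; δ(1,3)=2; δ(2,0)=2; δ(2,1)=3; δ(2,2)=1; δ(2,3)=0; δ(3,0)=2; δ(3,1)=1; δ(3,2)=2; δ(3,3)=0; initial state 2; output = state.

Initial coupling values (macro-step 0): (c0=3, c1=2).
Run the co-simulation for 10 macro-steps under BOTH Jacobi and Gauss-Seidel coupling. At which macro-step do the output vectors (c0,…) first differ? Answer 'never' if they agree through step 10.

first divergence at macro-step: 1

[Jacobi] macro 1: S0 reads c1=2 → after 1×micro: 1; S1 reads c0=3 → after 2×micro: 3 ⇒ (c0=1, c1=3)
[Jacobi] macro 2: S0 reads c1=3 → after 1×micro: 0; S1 reads c0=1 → after 2×micro: 3 ⇒ (c0=0, c1=3)
[Jacobi] macro 3: S0 reads c1=3 → after 1×micro: 2; S1 reads c0=0 → after 2×micro: 2 ⇒ (c0=2, c1=2)
[Jacobi] macro 4: S0 reads c1=2 → after 1×micro: 1; S1 reads c0=2 → after 2×micro: 0 ⇒ (c0=1, c1=0)
[Jacobi] macro 5: S0 reads c1=0 → after 1×micro: 0; S1 reads c0=1 → after 2×micro: 0 ⇒ (c0=0, c1=0)
[Jacobi] macro 6: S0 reads c1=0 → after 1×micro: 2; S1 reads c0=0 → after 2×micro: 1 ⇒ (c0=2, c1=1)
[Jacobi] macro 7: S0 reads c1=1 → after 1×micro: 2; S1 reads c0=2 → after 2×micro: 0 ⇒ (c0=2, c1=0)
[Jacobi] macro 8: S0 reads c1=0 → after 1×micro: 4; S1 reads c0=2 → after 2×micro: 0 ⇒ (c0=4, c1=0)
[Jacobi] macro 9: S0 reads c1=0 → after 1×micro: 1; S1 reads c0=4 → after 2×micro: 1 ⇒ (c0=1, c1=1)
[Jacobi] macro 10: S0 reads c1=1 → after 1×micro: 4; S1 reads c0=1 → after 2×micro: 1 ⇒ (c0=4, c1=1)
[Gauss-Seidel] macro 1: S0 reads c1=2 → after 1×micro: 1; S1 reads c0=1 → after 2×micro: 1 ⇒ (c0=1, c1=1)
[Gauss-Seidel] macro 2: S0 reads c1=1 → after 1×micro: 4; S1 reads c0=4 → after 2×micro: 1 ⇒ (c0=4, c1=1)
[Gauss-Seidel] macro 3: S0 reads c1=1 → after 1×micro: 3; S1 reads c0=3 → after 2×micro: 0 ⇒ (c0=3, c1=0)
[Gauss-Seidel] macro 4: S0 reads c1=0 → after 1×micro: 0; S1 reads c0=0 → after 2×micro: 1 ⇒ (c0=0, c1=1)
[Gauss-Seidel] macro 5: S0 reads c1=1 → after 1×micro: 3; S1 reads c0=3 → after 2×micro: 0 ⇒ (c0=3, c1=0)
[Gauss-Seidel] macro 6: S0 reads c1=0 → after 1×micro: 0; S1 reads c0=0 → after 2×micro: 1 ⇒ (c0=0, c1=1)
[Gauss-Seidel] macro 7: S0 reads c1=1 → after 1×micro: 3; S1 reads c0=3 → after 2×micro: 0 ⇒ (c0=3, c1=0)
[Gauss-Seidel] macro 8: S0 reads c1=0 → after 1×micro: 0; S1 reads c0=0 → after 2×micro: 1 ⇒ (c0=0, c1=1)
[Gauss-Seidel] macro 9: S0 reads c1=1 → after 1×micro: 3; S1 reads c0=3 → after 2×micro: 0 ⇒ (c0=3, c1=0)
[Gauss-Seidel] macro 10: S0 reads c1=0 → after 1×micro: 0; S1 reads c0=0 → after 2×micro: 1 ⇒ (c0=0, c1=1)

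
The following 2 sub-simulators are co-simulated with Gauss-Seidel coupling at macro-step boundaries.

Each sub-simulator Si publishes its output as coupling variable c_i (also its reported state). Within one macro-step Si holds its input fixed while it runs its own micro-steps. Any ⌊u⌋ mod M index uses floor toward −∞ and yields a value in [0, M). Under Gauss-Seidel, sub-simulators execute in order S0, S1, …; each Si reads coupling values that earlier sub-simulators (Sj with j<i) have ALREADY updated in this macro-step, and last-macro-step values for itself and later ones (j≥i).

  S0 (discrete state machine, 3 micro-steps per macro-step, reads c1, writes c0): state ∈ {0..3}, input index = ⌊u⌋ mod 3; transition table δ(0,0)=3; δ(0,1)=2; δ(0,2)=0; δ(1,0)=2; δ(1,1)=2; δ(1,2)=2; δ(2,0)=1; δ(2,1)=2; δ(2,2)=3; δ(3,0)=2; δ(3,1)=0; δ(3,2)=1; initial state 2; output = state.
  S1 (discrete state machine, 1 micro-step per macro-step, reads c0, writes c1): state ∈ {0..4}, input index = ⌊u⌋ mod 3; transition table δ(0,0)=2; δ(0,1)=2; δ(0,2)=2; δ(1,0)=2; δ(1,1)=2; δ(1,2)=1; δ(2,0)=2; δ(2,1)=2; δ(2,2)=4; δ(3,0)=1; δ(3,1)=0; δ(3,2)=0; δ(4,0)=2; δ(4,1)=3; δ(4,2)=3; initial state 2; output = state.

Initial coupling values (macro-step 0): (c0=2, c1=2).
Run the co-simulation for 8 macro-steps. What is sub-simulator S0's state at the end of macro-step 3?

macro 1: S0 reads c1=2 → after 3×micro: 2; S1 reads c0=2 → after 1×micro: 4 ⇒ (c0=2, c1=4)
macro 2: S0 reads c1=4 → after 3×micro: 2; S1 reads c0=2 → after 1×micro: 3 ⇒ (c0=2, c1=3)
macro 3: S0 reads c1=3 → after 3×micro: 1; S1 reads c0=1 → after 1×micro: 0 ⇒ (c0=1, c1=0)
macro 4: S0 reads c1=0 → after 3×micro: 2; S1 reads c0=2 → after 1×micro: 2 ⇒ (c0=2, c1=2)
macro 5: S0 reads c1=2 → after 3×micro: 2; S1 reads c0=2 → after 1×micro: 4 ⇒ (c0=2, c1=4)
macro 6: S0 reads c1=4 → after 3×micro: 2; S1 reads c0=2 → after 1×micro: 3 ⇒ (c0=2, c1=3)
macro 7: S0 reads c1=3 → after 3×micro: 1; S1 reads c0=1 → after 1×micro: 0 ⇒ (c0=1, c1=0)
macro 8: S0 reads c1=0 → after 3×micro: 2; S1 reads c0=2 → after 1×micro: 2 ⇒ (c0=2, c1=2)

S0 state at macro-step 3 = 1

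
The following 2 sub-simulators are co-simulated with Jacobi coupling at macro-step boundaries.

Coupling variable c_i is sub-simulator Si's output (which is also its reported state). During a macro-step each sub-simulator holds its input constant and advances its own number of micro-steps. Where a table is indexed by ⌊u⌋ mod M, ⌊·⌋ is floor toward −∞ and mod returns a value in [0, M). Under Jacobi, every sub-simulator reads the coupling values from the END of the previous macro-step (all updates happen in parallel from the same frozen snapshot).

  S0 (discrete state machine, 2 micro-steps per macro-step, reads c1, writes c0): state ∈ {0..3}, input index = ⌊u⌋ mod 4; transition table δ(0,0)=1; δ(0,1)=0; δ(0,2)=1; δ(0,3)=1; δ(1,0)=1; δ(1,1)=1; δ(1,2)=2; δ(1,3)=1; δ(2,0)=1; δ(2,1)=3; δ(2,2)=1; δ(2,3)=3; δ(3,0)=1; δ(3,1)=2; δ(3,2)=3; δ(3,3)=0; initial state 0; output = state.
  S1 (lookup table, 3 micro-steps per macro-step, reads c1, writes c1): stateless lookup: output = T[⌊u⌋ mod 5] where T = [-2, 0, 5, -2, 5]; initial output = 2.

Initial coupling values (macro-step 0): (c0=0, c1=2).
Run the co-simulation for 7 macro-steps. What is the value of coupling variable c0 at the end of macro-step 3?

c0 at macro-step 3 = 2

macro 1: S0 reads c1=2 → after 2×micro: 2; S1 reads c1=2 → after 3×micro: 5 ⇒ (c0=2, c1=5)
macro 2: S0 reads c1=5 → after 2×micro: 2; S1 reads c1=5 → after 3×micro: -2 ⇒ (c0=2, c1=-2)
macro 3: S0 reads c1=-2 → after 2×micro: 2; S1 reads c1=-2 → after 3×micro: -2 ⇒ (c0=2, c1=-2)
macro 4: S0 reads c1=-2 → after 2×micro: 2; S1 reads c1=-2 → after 3×micro: -2 ⇒ (c0=2, c1=-2)
macro 5: S0 reads c1=-2 → after 2×micro: 2; S1 reads c1=-2 → after 3×micro: -2 ⇒ (c0=2, c1=-2)
macro 6: S0 reads c1=-2 → after 2×micro: 2; S1 reads c1=-2 → after 3×micro: -2 ⇒ (c0=2, c1=-2)
macro 7: S0 reads c1=-2 → after 2×micro: 2; S1 reads c1=-2 → after 3×micro: -2 ⇒ (c0=2, c1=-2)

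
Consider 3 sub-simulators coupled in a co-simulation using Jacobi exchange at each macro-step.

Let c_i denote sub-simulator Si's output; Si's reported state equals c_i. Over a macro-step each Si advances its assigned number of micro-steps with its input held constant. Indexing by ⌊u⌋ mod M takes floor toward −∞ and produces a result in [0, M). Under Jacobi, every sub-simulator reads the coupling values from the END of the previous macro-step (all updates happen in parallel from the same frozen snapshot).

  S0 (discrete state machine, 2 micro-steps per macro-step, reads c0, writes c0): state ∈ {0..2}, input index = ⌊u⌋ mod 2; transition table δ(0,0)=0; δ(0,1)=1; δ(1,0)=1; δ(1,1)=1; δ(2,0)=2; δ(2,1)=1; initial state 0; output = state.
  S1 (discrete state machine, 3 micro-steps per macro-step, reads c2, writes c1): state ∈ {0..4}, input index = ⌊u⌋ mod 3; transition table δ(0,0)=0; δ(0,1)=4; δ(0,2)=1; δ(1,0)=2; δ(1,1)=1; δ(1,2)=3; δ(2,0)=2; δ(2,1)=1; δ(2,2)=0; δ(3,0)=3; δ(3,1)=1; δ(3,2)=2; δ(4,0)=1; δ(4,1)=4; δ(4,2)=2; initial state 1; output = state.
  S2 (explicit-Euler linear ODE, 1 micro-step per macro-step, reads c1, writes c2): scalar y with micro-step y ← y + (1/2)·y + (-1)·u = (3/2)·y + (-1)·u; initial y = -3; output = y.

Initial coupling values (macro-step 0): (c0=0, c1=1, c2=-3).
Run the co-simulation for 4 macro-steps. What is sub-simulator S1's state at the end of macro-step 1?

S1 state at macro-step 1 = 2

macro 1: S0 reads c0=0 → after 2×micro: 0; S1 reads c2=-3 → after 3×micro: 2; S2 reads c1=1 → after 1×micro: -11/2 ⇒ (c0=0, c1=2, c2=-11/2)
macro 2: S0 reads c0=0 → after 2×micro: 0; S1 reads c2=-11/2 → after 3×micro: 2; S2 reads c1=2 → after 1×micro: -41/4 ⇒ (c0=0, c1=2, c2=-41/4)
macro 3: S0 reads c0=0 → after 2×micro: 0; S1 reads c2=-41/4 → after 3×micro: 1; S2 reads c1=2 → after 1×micro: -139/8 ⇒ (c0=0, c1=1, c2=-139/8)
macro 4: S0 reads c0=0 → after 2×micro: 0; S1 reads c2=-139/8 → after 3×micro: 2; S2 reads c1=1 → after 1×micro: -433/16 ⇒ (c0=0, c1=2, c2=-433/16)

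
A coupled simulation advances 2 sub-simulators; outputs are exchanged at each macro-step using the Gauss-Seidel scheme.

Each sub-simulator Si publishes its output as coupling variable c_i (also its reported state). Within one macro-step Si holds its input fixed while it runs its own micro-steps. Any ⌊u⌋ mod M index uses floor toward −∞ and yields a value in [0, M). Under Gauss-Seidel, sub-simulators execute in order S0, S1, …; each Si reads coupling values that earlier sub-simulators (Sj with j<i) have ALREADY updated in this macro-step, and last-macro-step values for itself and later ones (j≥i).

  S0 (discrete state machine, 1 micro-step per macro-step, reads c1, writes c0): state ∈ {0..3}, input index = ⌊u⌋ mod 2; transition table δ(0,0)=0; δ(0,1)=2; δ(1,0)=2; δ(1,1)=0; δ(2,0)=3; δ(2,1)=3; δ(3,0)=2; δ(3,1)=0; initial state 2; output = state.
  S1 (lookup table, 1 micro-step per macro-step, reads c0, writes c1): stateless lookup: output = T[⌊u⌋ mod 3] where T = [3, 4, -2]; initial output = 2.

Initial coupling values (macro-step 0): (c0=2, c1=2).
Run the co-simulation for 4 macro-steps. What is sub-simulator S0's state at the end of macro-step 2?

S0 state at macro-step 2 = 0

macro 1: S0 reads c1=2 → after 1×micro: 3; S1 reads c0=3 → after 1×micro: 3 ⇒ (c0=3, c1=3)
macro 2: S0 reads c1=3 → after 1×micro: 0; S1 reads c0=0 → after 1×micro: 3 ⇒ (c0=0, c1=3)
macro 3: S0 reads c1=3 → after 1×micro: 2; S1 reads c0=2 → after 1×micro: -2 ⇒ (c0=2, c1=-2)
macro 4: S0 reads c1=-2 → after 1×micro: 3; S1 reads c0=3 → after 1×micro: 3 ⇒ (c0=3, c1=3)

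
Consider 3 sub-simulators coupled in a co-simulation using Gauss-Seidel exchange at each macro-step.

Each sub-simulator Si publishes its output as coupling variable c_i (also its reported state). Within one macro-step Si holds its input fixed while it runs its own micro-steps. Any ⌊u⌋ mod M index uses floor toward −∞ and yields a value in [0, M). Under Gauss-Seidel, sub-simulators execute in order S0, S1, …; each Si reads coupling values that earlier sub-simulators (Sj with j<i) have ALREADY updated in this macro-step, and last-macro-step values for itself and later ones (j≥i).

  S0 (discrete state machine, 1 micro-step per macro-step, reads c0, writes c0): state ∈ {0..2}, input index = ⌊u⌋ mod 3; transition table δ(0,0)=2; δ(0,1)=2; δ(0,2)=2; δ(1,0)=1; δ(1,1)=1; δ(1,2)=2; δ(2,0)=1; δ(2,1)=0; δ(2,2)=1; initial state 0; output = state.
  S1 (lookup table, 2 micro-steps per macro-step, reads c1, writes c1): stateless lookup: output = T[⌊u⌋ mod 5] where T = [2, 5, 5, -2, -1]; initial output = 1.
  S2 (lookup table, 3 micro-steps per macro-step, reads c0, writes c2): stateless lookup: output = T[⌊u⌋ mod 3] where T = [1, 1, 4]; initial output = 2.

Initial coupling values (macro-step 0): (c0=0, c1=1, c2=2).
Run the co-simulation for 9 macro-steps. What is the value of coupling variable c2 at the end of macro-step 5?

c2 at macro-step 5 = 1

macro 1: S0 reads c0=0 → after 1×micro: 2; S1 reads c1=1 → after 2×micro: 5; S2 reads c0=2 → after 3×micro: 4 ⇒ (c0=2, c1=5, c2=4)
macro 2: S0 reads c0=2 → after 1×micro: 1; S1 reads c1=5 → after 2×micro: 2; S2 reads c0=1 → after 3×micro: 1 ⇒ (c0=1, c1=2, c2=1)
macro 3: S0 reads c0=1 → after 1×micro: 1; S1 reads c1=2 → after 2×micro: 5; S2 reads c0=1 → after 3×micro: 1 ⇒ (c0=1, c1=5, c2=1)
macro 4: S0 reads c0=1 → after 1×micro: 1; S1 reads c1=5 → after 2×micro: 2; S2 reads c0=1 → after 3×micro: 1 ⇒ (c0=1, c1=2, c2=1)
macro 5: S0 reads c0=1 → after 1×micro: 1; S1 reads c1=2 → after 2×micro: 5; S2 reads c0=1 → after 3×micro: 1 ⇒ (c0=1, c1=5, c2=1)
macro 6: S0 reads c0=1 → after 1×micro: 1; S1 reads c1=5 → after 2×micro: 2; S2 reads c0=1 → after 3×micro: 1 ⇒ (c0=1, c1=2, c2=1)
macro 7: S0 reads c0=1 → after 1×micro: 1; S1 reads c1=2 → after 2×micro: 5; S2 reads c0=1 → after 3×micro: 1 ⇒ (c0=1, c1=5, c2=1)
macro 8: S0 reads c0=1 → after 1×micro: 1; S1 reads c1=5 → after 2×micro: 2; S2 reads c0=1 → after 3×micro: 1 ⇒ (c0=1, c1=2, c2=1)
macro 9: S0 reads c0=1 → after 1×micro: 1; S1 reads c1=2 → after 2×micro: 5; S2 reads c0=1 → after 3×micro: 1 ⇒ (c0=1, c1=5, c2=1)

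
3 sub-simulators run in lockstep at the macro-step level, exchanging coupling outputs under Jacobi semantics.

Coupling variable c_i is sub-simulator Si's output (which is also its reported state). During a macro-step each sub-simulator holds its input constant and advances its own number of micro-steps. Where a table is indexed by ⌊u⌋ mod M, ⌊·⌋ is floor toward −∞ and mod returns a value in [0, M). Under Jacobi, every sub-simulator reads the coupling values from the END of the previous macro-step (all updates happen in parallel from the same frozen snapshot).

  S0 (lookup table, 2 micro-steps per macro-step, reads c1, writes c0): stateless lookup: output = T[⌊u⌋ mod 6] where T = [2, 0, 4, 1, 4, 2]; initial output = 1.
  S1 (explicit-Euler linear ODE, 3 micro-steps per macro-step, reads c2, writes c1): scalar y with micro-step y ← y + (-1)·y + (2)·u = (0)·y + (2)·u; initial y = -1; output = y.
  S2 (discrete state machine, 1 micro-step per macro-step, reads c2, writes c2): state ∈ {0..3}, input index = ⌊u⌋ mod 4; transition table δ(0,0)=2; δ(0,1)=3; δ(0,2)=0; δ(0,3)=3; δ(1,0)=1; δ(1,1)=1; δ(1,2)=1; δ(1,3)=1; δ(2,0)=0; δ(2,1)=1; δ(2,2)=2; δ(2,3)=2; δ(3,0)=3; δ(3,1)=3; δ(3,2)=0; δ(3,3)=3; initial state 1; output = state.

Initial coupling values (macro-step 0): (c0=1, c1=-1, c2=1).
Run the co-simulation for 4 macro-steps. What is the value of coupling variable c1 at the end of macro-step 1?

c1 at macro-step 1 = 2

macro 1: S0 reads c1=-1 → after 2×micro: 2; S1 reads c2=1 → after 3×micro: 2; S2 reads c2=1 → after 1×micro: 1 ⇒ (c0=2, c1=2, c2=1)
macro 2: S0 reads c1=2 → after 2×micro: 4; S1 reads c2=1 → after 3×micro: 2; S2 reads c2=1 → after 1×micro: 1 ⇒ (c0=4, c1=2, c2=1)
macro 3: S0 reads c1=2 → after 2×micro: 4; S1 reads c2=1 → after 3×micro: 2; S2 reads c2=1 → after 1×micro: 1 ⇒ (c0=4, c1=2, c2=1)
macro 4: S0 reads c1=2 → after 2×micro: 4; S1 reads c2=1 → after 3×micro: 2; S2 reads c2=1 → after 1×micro: 1 ⇒ (c0=4, c1=2, c2=1)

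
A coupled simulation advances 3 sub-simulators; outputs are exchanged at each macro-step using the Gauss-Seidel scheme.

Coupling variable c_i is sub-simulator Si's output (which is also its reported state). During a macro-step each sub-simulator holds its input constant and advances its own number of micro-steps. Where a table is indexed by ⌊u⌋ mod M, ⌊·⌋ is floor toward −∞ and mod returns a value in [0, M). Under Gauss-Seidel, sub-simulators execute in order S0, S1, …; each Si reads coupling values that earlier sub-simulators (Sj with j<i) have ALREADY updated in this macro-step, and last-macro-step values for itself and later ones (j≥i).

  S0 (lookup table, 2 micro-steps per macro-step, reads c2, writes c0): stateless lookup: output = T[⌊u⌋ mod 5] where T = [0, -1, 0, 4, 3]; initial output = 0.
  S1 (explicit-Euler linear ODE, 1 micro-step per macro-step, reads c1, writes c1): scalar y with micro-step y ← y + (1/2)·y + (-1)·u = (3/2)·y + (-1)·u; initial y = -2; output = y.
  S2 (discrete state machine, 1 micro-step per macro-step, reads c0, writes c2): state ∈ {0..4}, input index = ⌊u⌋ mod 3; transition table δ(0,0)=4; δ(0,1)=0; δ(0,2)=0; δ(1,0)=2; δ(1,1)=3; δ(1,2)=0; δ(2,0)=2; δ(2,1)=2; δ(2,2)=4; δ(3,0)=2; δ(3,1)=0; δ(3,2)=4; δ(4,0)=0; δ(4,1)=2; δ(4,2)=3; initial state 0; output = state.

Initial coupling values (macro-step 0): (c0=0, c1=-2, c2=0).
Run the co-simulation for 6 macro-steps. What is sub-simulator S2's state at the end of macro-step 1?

macro 1: S0 reads c2=0 → after 2×micro: 0; S1 reads c1=-2 → after 1×micro: -1; S2 reads c0=0 → after 1×micro: 4 ⇒ (c0=0, c1=-1, c2=4)
macro 2: S0 reads c2=4 → after 2×micro: 3; S1 reads c1=-1 → after 1×micro: -1/2; S2 reads c0=3 → after 1×micro: 0 ⇒ (c0=3, c1=-1/2, c2=0)
macro 3: S0 reads c2=0 → after 2×micro: 0; S1 reads c1=-1/2 → after 1×micro: -1/4; S2 reads c0=0 → after 1×micro: 4 ⇒ (c0=0, c1=-1/4, c2=4)
macro 4: S0 reads c2=4 → after 2×micro: 3; S1 reads c1=-1/4 → after 1×micro: -1/8; S2 reads c0=3 → after 1×micro: 0 ⇒ (c0=3, c1=-1/8, c2=0)
macro 5: S0 reads c2=0 → after 2×micro: 0; S1 reads c1=-1/8 → after 1×micro: -1/16; S2 reads c0=0 → after 1×micro: 4 ⇒ (c0=0, c1=-1/16, c2=4)
macro 6: S0 reads c2=4 → after 2×micro: 3; S1 reads c1=-1/16 → after 1×micro: -1/32; S2 reads c0=3 → after 1×micro: 0 ⇒ (c0=3, c1=-1/32, c2=0)

S2 state at macro-step 1 = 4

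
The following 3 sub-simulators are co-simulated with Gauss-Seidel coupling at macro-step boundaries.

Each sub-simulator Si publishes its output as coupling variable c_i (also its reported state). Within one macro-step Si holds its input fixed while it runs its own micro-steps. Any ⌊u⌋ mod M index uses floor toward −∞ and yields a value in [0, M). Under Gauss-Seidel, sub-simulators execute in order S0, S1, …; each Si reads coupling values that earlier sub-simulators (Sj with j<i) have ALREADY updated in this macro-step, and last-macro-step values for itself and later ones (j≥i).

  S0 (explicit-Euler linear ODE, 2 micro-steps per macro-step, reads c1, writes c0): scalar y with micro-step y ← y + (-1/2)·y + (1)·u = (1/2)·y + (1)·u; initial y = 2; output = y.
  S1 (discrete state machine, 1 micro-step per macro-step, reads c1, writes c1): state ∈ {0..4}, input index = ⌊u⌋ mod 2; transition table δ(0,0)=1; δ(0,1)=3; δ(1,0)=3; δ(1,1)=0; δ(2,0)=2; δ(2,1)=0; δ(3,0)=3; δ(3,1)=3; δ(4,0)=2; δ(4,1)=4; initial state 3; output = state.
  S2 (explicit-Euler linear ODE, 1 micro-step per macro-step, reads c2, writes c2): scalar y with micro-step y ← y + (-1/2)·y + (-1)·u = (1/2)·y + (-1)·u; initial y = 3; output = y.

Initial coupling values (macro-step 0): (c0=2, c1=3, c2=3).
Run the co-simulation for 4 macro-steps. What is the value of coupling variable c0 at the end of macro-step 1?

c0 at macro-step 1 = 5

macro 1: S0 reads c1=3 → after 2×micro: 5; S1 reads c1=3 → after 1×micro: 3; S2 reads c2=3 → after 1×micro: -3/2 ⇒ (c0=5, c1=3, c2=-3/2)
macro 2: S0 reads c1=3 → after 2×micro: 23/4; S1 reads c1=3 → after 1×micro: 3; S2 reads c2=-3/2 → after 1×micro: 3/4 ⇒ (c0=23/4, c1=3, c2=3/4)
macro 3: S0 reads c1=3 → after 2×micro: 95/16; S1 reads c1=3 → after 1×micro: 3; S2 reads c2=3/4 → after 1×micro: -3/8 ⇒ (c0=95/16, c1=3, c2=-3/8)
macro 4: S0 reads c1=3 → after 2×micro: 383/64; S1 reads c1=3 → after 1×micro: 3; S2 reads c2=-3/8 → after 1×micro: 3/16 ⇒ (c0=383/64, c1=3, c2=3/16)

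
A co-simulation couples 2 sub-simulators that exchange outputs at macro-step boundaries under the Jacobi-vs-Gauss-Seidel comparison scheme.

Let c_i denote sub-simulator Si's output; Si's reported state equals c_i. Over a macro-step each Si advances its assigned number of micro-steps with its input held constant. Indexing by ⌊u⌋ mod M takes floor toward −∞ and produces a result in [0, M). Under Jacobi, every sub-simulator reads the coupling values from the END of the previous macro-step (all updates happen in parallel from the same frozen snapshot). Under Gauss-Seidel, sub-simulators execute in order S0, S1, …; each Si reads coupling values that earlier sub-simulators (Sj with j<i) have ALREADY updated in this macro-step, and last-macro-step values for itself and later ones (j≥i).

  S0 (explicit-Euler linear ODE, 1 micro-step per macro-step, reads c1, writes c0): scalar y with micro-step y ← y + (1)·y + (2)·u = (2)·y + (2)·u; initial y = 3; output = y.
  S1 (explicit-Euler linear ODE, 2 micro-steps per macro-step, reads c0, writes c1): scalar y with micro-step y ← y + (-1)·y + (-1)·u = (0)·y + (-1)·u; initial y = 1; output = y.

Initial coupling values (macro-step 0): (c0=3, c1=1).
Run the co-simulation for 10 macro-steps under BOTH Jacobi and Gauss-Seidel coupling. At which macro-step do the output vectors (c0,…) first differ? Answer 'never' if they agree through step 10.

[Jacobi] macro 1: S0 reads c1=1 → after 1×micro: 8; S1 reads c0=3 → after 2×micro: -3 ⇒ (c0=8, c1=-3)
[Jacobi] macro 2: S0 reads c1=-3 → after 1×micro: 10; S1 reads c0=8 → after 2×micro: -8 ⇒ (c0=10, c1=-8)
[Jacobi] macro 3: S0 reads c1=-8 → after 1×micro: 4; S1 reads c0=10 → after 2×micro: -10 ⇒ (c0=4, c1=-10)
[Jacobi] macro 4: S0 reads c1=-10 → after 1×micro: -12; S1 reads c0=4 → after 2×micro: -4 ⇒ (c0=-12, c1=-4)
[Jacobi] macro 5: S0 reads c1=-4 → after 1×micro: -32; S1 reads c0=-12 → after 2×micro: 12 ⇒ (c0=-32, c1=12)
[Jacobi] macro 6: S0 reads c1=12 → after 1×micro: -40; S1 reads c0=-32 → after 2×micro: 32 ⇒ (c0=-40, c1=32)
[Jacobi] macro 7: S0 reads c1=32 → after 1×micro: -16; S1 reads c0=-40 → after 2×micro: 40 ⇒ (c0=-16, c1=40)
[Jacobi] macro 8: S0 reads c1=40 → after 1×micro: 48; S1 reads c0=-16 → after 2×micro: 16 ⇒ (c0=48, c1=16)
[Jacobi] macro 9: S0 reads c1=16 → after 1×micro: 128; S1 reads c0=48 → after 2×micro: -48 ⇒ (c0=128, c1=-48)
[Jacobi] macro 10: S0 reads c1=-48 → after 1×micro: 160; S1 reads c0=128 → after 2×micro: -128 ⇒ (c0=160, c1=-128)
[Gauss-Seidel] macro 1: S0 reads c1=1 → after 1×micro: 8; S1 reads c0=8 → after 2×micro: -8 ⇒ (c0=8, c1=-8)
[Gauss-Seidel] macro 2: S0 reads c1=-8 → after 1×micro: 0; S1 reads c0=0 → after 2×micro: 0 ⇒ (c0=0, c1=0)
[Gauss-Seidel] macro 3: S0 reads c1=0 → after 1×micro: 0; S1 reads c0=0 → after 2×micro: 0 ⇒ (c0=0, c1=0)
[Gauss-Seidel] macro 4: S0 reads c1=0 → after 1×micro: 0; S1 reads c0=0 → after 2×micro: 0 ⇒ (c0=0, c1=0)
[Gauss-Seidel] macro 5: S0 reads c1=0 → after 1×micro: 0; S1 reads c0=0 → after 2×micro: 0 ⇒ (c0=0, c1=0)
[Gauss-Seidel] macro 6: S0 reads c1=0 → after 1×micro: 0; S1 reads c0=0 → after 2×micro: 0 ⇒ (c0=0, c1=0)
[Gauss-Seidel] macro 7: S0 reads c1=0 → after 1×micro: 0; S1 reads c0=0 → after 2×micro: 0 ⇒ (c0=0, c1=0)
[Gauss-Seidel] macro 8: S0 reads c1=0 → after 1×micro: 0; S1 reads c0=0 → after 2×micro: 0 ⇒ (c0=0, c1=0)
[Gauss-Seidel] macro 9: S0 reads c1=0 → after 1×micro: 0; S1 reads c0=0 → after 2×micro: 0 ⇒ (c0=0, c1=0)
[Gauss-Seidel] macro 10: S0 reads c1=0 → after 1×micro: 0; S1 reads c0=0 → after 2×micro: 0 ⇒ (c0=0, c1=0)

first divergence at macro-step: 1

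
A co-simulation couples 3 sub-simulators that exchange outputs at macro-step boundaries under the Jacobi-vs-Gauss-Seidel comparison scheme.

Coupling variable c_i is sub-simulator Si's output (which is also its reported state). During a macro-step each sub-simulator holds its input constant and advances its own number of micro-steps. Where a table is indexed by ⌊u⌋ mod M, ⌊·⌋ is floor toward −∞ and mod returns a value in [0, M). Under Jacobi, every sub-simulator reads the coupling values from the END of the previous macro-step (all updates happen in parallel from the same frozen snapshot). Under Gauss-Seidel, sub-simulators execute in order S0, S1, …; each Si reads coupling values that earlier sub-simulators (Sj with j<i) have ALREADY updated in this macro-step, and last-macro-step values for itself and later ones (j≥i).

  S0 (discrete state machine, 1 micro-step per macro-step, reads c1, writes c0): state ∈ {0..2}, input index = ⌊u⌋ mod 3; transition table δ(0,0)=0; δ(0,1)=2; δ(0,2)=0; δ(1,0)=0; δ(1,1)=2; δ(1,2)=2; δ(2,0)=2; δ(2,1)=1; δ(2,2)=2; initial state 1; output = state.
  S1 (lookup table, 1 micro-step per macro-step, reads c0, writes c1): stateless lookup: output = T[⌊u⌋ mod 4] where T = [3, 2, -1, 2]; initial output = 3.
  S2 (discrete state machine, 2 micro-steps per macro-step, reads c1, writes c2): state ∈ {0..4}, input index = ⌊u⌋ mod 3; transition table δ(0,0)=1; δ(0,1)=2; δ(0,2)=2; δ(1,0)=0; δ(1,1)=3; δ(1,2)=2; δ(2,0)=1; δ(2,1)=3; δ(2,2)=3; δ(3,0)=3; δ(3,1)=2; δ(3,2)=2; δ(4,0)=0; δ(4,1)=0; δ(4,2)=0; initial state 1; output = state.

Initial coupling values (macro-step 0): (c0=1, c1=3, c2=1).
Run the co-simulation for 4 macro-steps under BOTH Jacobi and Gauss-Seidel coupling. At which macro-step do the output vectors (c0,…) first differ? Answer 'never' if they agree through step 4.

[Jacobi] macro 1: S0 reads c1=3 → after 1×micro: 0; S1 reads c0=1 → after 1×micro: 2; S2 reads c1=3 → after 2×micro: 1 ⇒ (c0=0, c1=2, c2=1)
[Jacobi] macro 2: S0 reads c1=2 → after 1×micro: 0; S1 reads c0=0 → after 1×micro: 3; S2 reads c1=2 → after 2×micro: 3 ⇒ (c0=0, c1=3, c2=3)
[Jacobi] macro 3: S0 reads c1=3 → after 1×micro: 0; S1 reads c0=0 → after 1×micro: 3; S2 reads c1=3 → after 2×micro: 3 ⇒ (c0=0, c1=3, c2=3)
[Jacobi] macro 4: S0 reads c1=3 → after 1×micro: 0; S1 reads c0=0 → after 1×micro: 3; S2 reads c1=3 → after 2×micro: 3 ⇒ (c0=0, c1=3, c2=3)
[Gauss-Seidel] macro 1: S0 reads c1=3 → after 1×micro: 0; S1 reads c0=0 → after 1×micro: 3; S2 reads c1=3 → after 2×micro: 1 ⇒ (c0=0, c1=3, c2=1)
[Gauss-Seidel] macro 2: S0 reads c1=3 → after 1×micro: 0; S1 reads c0=0 → after 1×micro: 3; S2 reads c1=3 → after 2×micro: 1 ⇒ (c0=0, c1=3, c2=1)
[Gauss-Seidel] macro 3: S0 reads c1=3 → after 1×micro: 0; S1 reads c0=0 → after 1×micro: 3; S2 reads c1=3 → after 2×micro: 1 ⇒ (c0=0, c1=3, c2=1)
[Gauss-Seidel] macro 4: S0 reads c1=3 → after 1×micro: 0; S1 reads c0=0 → after 1×micro: 3; S2 reads c1=3 → after 2×micro: 1 ⇒ (c0=0, c1=3, c2=1)

first divergence at macro-step: 1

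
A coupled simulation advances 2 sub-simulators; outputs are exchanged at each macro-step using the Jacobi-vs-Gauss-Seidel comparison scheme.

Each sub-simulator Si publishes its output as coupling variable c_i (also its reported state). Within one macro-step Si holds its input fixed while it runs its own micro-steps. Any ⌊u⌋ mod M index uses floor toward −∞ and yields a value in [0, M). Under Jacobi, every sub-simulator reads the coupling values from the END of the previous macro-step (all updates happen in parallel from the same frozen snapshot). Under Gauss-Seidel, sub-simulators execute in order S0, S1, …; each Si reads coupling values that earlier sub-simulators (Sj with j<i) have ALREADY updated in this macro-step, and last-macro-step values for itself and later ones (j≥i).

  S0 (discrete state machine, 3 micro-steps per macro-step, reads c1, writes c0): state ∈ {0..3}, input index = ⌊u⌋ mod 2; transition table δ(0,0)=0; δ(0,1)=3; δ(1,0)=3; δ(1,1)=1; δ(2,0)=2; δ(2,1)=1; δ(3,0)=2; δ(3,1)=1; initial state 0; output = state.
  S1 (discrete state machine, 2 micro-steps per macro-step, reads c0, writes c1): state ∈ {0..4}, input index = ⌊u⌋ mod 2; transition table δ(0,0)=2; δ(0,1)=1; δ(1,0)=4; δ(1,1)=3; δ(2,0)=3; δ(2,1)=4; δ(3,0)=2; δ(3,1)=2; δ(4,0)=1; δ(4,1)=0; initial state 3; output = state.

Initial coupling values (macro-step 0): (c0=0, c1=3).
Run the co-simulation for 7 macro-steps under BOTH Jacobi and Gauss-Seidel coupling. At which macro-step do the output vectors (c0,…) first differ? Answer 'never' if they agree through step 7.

[Jacobi] macro 1: S0 reads c1=3 → after 3×micro: 1; S1 reads c0=0 → after 2×micro: 3 ⇒ (c0=1, c1=3)
[Jacobi] macro 2: S0 reads c1=3 → after 3×micro: 1; S1 reads c0=1 → after 2×micro: 4 ⇒ (c0=1, c1=4)
[Jacobi] macro 3: S0 reads c1=4 → after 3×micro: 2; S1 reads c0=1 → after 2×micro: 1 ⇒ (c0=2, c1=1)
[Jacobi] macro 4: S0 reads c1=1 → after 3×micro: 1; S1 reads c0=2 → after 2×micro: 1 ⇒ (c0=1, c1=1)
[Jacobi] macro 5: S0 reads c1=1 → after 3×micro: 1; S1 reads c0=1 → after 2×micro: 2 ⇒ (c0=1, c1=2)
[Jacobi] macro 6: S0 reads c1=2 → after 3×micro: 2; S1 reads c0=1 → after 2×micro: 0 ⇒ (c0=2, c1=0)
[Jacobi] macro 7: S0 reads c1=0 → after 3×micro: 2; S1 reads c0=2 → after 2×micro: 3 ⇒ (c0=2, c1=3)
[Gauss-Seidel] macro 1: S0 reads c1=3 → after 3×micro: 1; S1 reads c0=1 → after 2×micro: 4 ⇒ (c0=1, c1=4)
[Gauss-Seidel] macro 2: S0 reads c1=4 → after 3×micro: 2; S1 reads c0=2 → after 2×micro: 4 ⇒ (c0=2, c1=4)
[Gauss-Seidel] macro 3: S0 reads c1=4 → after 3×micro: 2; S1 reads c0=2 → after 2×micro: 4 ⇒ (c0=2, c1=4)
[Gauss-Seidel] macro 4: S0 reads c1=4 → after 3×micro: 2; S1 reads c0=2 → after 2×micro: 4 ⇒ (c0=2, c1=4)
[Gauss-Seidel] macro 5: S0 reads c1=4 → after 3×micro: 2; S1 reads c0=2 → after 2×micro: 4 ⇒ (c0=2, c1=4)
[Gauss-Seidel] macro 6: S0 reads c1=4 → after 3×micro: 2; S1 reads c0=2 → after 2×micro: 4 ⇒ (c0=2, c1=4)
[Gauss-Seidel] macro 7: S0 reads c1=4 → after 3×micro: 2; S1 reads c0=2 → after 2×micro: 4 ⇒ (c0=2, c1=4)

first divergence at macro-step: 1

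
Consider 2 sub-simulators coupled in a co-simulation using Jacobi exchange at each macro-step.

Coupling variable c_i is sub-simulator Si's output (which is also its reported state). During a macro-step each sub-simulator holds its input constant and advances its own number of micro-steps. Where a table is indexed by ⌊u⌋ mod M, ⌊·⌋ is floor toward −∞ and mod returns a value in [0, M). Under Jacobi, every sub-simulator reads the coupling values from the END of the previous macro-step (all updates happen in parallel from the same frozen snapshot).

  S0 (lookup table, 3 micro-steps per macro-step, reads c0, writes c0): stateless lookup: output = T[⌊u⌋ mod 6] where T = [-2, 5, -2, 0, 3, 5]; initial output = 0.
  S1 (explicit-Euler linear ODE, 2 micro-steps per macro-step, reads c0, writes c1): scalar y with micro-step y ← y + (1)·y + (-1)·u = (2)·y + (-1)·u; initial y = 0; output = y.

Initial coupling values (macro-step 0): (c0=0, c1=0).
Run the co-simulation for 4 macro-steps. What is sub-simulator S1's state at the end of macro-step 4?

macro 1: S0 reads c0=0 → after 3×micro: -2; S1 reads c0=0 → after 2×micro: 0 ⇒ (c0=-2, c1=0)
macro 2: S0 reads c0=-2 → after 3×micro: 3; S1 reads c0=-2 → after 2×micro: 6 ⇒ (c0=3, c1=6)
macro 3: S0 reads c0=3 → after 3×micro: 0; S1 reads c0=3 → after 2×micro: 15 ⇒ (c0=0, c1=15)
macro 4: S0 reads c0=0 → after 3×micro: -2; S1 reads c0=0 → after 2×micro: 60 ⇒ (c0=-2, c1=60)

S1 state at macro-step 4 = 60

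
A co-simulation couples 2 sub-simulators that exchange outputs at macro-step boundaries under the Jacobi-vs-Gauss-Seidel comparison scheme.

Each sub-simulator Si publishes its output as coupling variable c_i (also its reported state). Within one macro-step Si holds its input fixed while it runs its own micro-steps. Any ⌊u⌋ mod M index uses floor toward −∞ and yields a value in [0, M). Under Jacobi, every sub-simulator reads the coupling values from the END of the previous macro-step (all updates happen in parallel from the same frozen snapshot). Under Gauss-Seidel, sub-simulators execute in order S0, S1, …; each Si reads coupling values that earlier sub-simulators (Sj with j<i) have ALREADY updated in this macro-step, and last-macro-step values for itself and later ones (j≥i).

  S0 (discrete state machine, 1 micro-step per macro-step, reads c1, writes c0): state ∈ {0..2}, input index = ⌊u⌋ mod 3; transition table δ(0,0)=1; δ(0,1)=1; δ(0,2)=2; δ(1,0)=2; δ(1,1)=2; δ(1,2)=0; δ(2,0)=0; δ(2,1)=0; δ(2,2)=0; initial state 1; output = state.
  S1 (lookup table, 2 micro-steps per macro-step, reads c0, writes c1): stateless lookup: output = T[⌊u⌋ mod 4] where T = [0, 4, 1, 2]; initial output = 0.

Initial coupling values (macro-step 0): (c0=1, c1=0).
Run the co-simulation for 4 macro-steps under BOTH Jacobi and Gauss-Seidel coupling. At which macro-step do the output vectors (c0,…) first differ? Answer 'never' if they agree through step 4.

[Jacobi] macro 1: S0 reads c1=0 → after 1×micro: 2; S1 reads c0=1 → after 2×micro: 4 ⇒ (c0=2, c1=4)
[Jacobi] macro 2: S0 reads c1=4 → after 1×micro: 0; S1 reads c0=2 → after 2×micro: 1 ⇒ (c0=0, c1=1)
[Jacobi] macro 3: S0 reads c1=1 → after 1×micro: 1; S1 reads c0=0 → after 2×micro: 0 ⇒ (c0=1, c1=0)
[Jacobi] macro 4: S0 reads c1=0 → after 1×micro: 2; S1 reads c0=1 → after 2×micro: 4 ⇒ (c0=2, c1=4)
[Gauss-Seidel] macro 1: S0 reads c1=0 → after 1×micro: 2; S1 reads c0=2 → after 2×micro: 1 ⇒ (c0=2, c1=1)
[Gauss-Seidel] macro 2: S0 reads c1=1 → after 1×micro: 0; S1 reads c0=0 → after 2×micro: 0 ⇒ (c0=0, c1=0)
[Gauss-Seidel] macro 3: S0 reads c1=0 → after 1×micro: 1; S1 reads c0=1 → after 2×micro: 4 ⇒ (c0=1, c1=4)
[Gauss-Seidel] macro 4: S0 reads c1=4 → after 1×micro: 2; S1 reads c0=2 → after 2×micro: 1 ⇒ (c0=2, c1=1)

first divergence at macro-step: 1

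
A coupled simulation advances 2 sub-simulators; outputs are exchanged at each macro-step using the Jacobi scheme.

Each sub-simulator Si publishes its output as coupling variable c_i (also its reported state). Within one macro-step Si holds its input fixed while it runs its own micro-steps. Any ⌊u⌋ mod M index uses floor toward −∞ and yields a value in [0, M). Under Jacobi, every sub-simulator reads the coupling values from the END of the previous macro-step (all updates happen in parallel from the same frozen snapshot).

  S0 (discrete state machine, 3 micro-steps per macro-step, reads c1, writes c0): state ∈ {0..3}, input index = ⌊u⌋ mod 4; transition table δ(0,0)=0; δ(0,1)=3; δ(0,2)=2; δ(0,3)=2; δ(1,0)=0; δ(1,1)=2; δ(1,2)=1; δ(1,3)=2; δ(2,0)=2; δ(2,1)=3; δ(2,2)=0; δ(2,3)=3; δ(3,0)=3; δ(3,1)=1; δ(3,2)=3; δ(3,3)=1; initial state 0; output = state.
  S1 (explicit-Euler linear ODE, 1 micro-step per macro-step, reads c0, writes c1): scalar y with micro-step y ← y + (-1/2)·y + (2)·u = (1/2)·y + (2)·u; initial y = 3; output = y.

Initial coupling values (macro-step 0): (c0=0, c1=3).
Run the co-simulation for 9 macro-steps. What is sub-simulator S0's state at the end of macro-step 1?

macro 1: S0 reads c1=3 → after 3×micro: 1; S1 reads c0=0 → after 1×micro: 3/2 ⇒ (c0=1, c1=3/2)
macro 2: S0 reads c1=3/2 → after 3×micro: 1; S1 reads c0=1 → after 1×micro: 11/4 ⇒ (c0=1, c1=11/4)
macro 3: S0 reads c1=11/4 → after 3×micro: 1; S1 reads c0=1 → after 1×micro: 27/8 ⇒ (c0=1, c1=27/8)
macro 4: S0 reads c1=27/8 → after 3×micro: 1; S1 reads c0=1 → after 1×micro: 59/16 ⇒ (c0=1, c1=59/16)
macro 5: S0 reads c1=59/16 → after 3×micro: 1; S1 reads c0=1 → after 1×micro: 123/32 ⇒ (c0=1, c1=123/32)
macro 6: S0 reads c1=123/32 → after 3×micro: 1; S1 reads c0=1 → after 1×micro: 251/64 ⇒ (c0=1, c1=251/64)
macro 7: S0 reads c1=251/64 → after 3×micro: 1; S1 reads c0=1 → after 1×micro: 507/128 ⇒ (c0=1, c1=507/128)
macro 8: S0 reads c1=507/128 → after 3×micro: 1; S1 reads c0=1 → after 1×micro: 1019/256 ⇒ (c0=1, c1=1019/256)
macro 9: S0 reads c1=1019/256 → after 3×micro: 1; S1 reads c0=1 → after 1×micro: 2043/512 ⇒ (c0=1, c1=2043/512)

S0 state at macro-step 1 = 1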